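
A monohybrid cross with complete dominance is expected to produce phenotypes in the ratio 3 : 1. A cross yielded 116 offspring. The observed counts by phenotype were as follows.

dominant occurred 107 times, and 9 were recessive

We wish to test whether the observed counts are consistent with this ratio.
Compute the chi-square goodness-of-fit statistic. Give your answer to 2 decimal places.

Ratio total = 4. Expected counts: 116×3/4 = 87, 116×1/4 = 29.
dominant: (107 − 87)²/87 = 400/87 = 4.598
recessive: (9 − 29)²/29 = 400/29 = 13.793
Sum = 18.39

18.39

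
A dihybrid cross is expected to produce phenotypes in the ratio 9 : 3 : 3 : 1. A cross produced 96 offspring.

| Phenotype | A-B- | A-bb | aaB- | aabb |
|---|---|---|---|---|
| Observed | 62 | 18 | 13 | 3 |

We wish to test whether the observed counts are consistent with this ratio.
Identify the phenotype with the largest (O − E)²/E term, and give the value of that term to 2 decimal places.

Ratio total = 16. Expected counts: 96×9/16 = 54, 96×3/16 = 18, 96×3/16 = 18, 96×1/16 = 6.
A-B-: (62 − 54)²/54 = 64/54 = 1.185
A-bb: (18 − 18)²/18 = 0/18 = 0.000
aaB-: (13 − 18)²/18 = 25/18 = 1.389
aabb: (3 − 6)²/6 = 9/6 = 1.500
The largest term is for aabb: 1.50.

aabb, 1.50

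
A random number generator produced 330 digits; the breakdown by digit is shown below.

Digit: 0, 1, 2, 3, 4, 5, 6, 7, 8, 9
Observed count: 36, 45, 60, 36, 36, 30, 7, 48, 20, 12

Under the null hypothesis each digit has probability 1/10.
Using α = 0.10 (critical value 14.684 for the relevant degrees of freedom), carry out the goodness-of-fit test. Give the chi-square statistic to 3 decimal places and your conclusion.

73.333; reject

Expected count for each of the 10 categories: 330/10 = 33.
0: (36 − 33)²/33 = 9/33 = 0.2727
1: (45 − 33)²/33 = 144/33 = 4.3636
2: (60 − 33)²/33 = 729/33 = 22.0909
3: (36 − 33)²/33 = 9/33 = 0.2727
4: (36 − 33)²/33 = 9/33 = 0.2727
5: (30 − 33)²/33 = 9/33 = 0.2727
6: (7 − 33)²/33 = 676/33 = 20.4848
7: (48 − 33)²/33 = 225/33 = 6.8182
8: (20 − 33)²/33 = 169/33 = 5.1212
9: (12 − 33)²/33 = 441/33 = 13.3636
Sum = 73.333
df = 9. Since 73.333 > 14.684, we reject H₀.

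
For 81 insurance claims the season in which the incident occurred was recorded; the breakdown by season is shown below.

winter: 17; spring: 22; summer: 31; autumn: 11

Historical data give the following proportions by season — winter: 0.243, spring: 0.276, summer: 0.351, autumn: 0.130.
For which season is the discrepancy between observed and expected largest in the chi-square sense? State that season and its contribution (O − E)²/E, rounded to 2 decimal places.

Expected counts E_i = n·p_i: 81×0.243 = 19.683, 81×0.276 = 22.356, 81×0.351 = 28.431, 81×0.130 = 10.53.
winter: (17 − 19.683)²/19.683 = 7.198489/19.683 = 0.366
spring: (22 − 22.356)²/22.356 = 0.126736/22.356 = 0.006
summer: (31 − 28.431)²/28.431 = 6.599761/28.431 = 0.232
autumn: (11 − 10.53)²/10.53 = 0.2209/10.53 = 0.021
The largest term is for winter: 0.37.

winter, 0.37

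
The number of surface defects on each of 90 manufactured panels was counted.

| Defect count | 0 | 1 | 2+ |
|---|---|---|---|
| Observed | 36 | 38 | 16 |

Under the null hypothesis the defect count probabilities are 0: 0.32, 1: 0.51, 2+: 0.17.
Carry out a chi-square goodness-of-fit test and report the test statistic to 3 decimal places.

3.192

Expected counts E_i = n·p_i: 90×0.32 = 28.8, 90×0.51 = 45.9, 90×0.17 = 15.3.
cat         O        E   (O−E)²/E
0          36     28.8     1.8000
1          38     45.9     1.3597
2+         16     15.3     0.0320
Sum = 3.192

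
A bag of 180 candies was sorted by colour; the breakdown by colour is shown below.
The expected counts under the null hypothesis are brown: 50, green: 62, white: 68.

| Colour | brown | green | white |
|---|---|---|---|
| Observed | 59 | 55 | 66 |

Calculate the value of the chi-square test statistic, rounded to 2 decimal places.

brown: (59 − 50)²/50 = 81/50 = 1.620
green: (55 − 62)²/62 = 49/62 = 0.790
white: (66 − 68)²/68 = 4/68 = 0.059
Sum = 2.47

2.47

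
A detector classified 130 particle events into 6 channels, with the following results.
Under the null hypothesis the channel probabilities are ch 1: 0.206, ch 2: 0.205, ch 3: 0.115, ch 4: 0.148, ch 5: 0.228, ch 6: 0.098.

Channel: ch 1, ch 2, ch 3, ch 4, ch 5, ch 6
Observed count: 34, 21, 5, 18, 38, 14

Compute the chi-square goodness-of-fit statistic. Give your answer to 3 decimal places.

12.329

Expected counts E_i = n·p_i: 130×0.206 = 26.78, 130×0.205 = 26.65, 130×0.115 = 14.95, 130×0.148 = 19.24, 130×0.228 = 29.64, 130×0.098 = 12.74.
ch 1: (34 − 26.78)²/26.78 = 52.1284/26.78 = 1.9465
ch 2: (21 − 26.65)²/26.65 = 31.9225/26.65 = 1.1978
ch 3: (5 − 14.95)²/14.95 = 99.0025/14.95 = 6.6222
ch 4: (18 − 19.24)²/19.24 = 1.5376/19.24 = 0.0799
ch 5: (38 − 29.64)²/29.64 = 69.8896/29.64 = 2.3579
ch 6: (14 − 12.74)²/12.74 = 1.5876/12.74 = 0.1246
Sum = 12.329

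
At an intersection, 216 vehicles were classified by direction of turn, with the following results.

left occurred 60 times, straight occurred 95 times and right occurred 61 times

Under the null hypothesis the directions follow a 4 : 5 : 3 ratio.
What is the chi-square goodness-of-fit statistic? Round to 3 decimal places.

Ratio total = 12. Expected counts: 216×4/12 = 72, 216×5/12 = 90, 216×3/12 = 54.
left: (60 − 72)²/72 = 144/72 = 2.0000
straight: (95 − 90)²/90 = 25/90 = 0.2778
right: (61 − 54)²/54 = 49/54 = 0.9074
Sum = 3.185

3.185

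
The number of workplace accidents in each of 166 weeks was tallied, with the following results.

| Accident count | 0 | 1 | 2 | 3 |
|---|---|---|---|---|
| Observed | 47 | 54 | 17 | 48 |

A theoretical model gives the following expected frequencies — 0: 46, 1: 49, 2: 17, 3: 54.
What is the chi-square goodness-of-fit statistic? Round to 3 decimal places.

1.199

cat         O        E   (O−E)²/E
0          47       46     0.0217
1          54       49     0.5102
2          17       17     0.0000
3          48       54     0.6667
Sum = 1.199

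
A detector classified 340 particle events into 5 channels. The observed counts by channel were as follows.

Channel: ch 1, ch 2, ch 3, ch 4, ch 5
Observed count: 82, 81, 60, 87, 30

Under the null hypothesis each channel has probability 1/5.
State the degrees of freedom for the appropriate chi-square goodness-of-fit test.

There are k = 5 categories and no parameters were estimated from the data, so df = 5 − 1 = 4.

4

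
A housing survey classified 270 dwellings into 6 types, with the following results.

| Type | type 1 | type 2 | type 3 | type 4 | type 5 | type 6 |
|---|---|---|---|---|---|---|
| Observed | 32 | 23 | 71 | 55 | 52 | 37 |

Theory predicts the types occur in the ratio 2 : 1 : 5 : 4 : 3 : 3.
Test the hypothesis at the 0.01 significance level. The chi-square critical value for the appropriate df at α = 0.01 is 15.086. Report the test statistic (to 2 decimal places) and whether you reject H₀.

Ratio total = 18. Expected counts: 270×2/18 = 30, 270×1/18 = 15, 270×5/18 = 75, 270×4/18 = 60, 270×3/18 = 45, 270×3/18 = 45.
χ² = (32−30)²/30 + (23−15)²/15 + (71−75)²/75 + (55−60)²/60 + (52−45)²/45 + (37−45)²/45
   = 0.133 + 4.267 + 0.213 + 0.417 + 1.089 + 1.422
Sum = 7.54
df = 5. Since 7.54 < 15.086, we do not reject H₀.

7.54; do not reject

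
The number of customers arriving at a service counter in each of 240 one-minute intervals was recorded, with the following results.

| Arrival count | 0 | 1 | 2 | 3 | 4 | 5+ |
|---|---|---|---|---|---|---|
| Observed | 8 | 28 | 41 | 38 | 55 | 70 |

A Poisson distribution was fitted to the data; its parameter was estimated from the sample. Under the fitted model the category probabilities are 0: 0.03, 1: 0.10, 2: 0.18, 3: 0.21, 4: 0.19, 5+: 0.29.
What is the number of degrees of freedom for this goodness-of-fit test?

4

There are k = 6 categories and 1 parameter estimated from the data, so df = 6 − 1 − 1 = 4.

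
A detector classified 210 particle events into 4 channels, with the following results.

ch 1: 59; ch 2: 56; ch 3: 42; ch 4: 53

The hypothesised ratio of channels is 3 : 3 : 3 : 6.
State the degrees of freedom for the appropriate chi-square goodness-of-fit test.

3

There are k = 4 categories and no parameters were estimated from the data, so df = 4 − 1 = 3.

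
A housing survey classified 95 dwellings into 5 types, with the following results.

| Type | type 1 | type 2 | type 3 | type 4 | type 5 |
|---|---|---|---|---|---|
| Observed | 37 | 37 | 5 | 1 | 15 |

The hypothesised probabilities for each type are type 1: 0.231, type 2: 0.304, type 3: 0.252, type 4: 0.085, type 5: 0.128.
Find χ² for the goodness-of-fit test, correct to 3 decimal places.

34.458

Expected counts E_i = n·p_i: 95×0.231 = 21.945, 95×0.304 = 28.88, 95×0.252 = 23.94, 95×0.085 = 8.075, 95×0.128 = 12.16.
cat         O        E   (O−E)²/E
type 1     37   21.945    10.3282
type 2     37    28.88     2.2830
type 3      5    23.94    14.9843
type 4      1    8.075     6.1988
type 5     15    12.16     0.6633
Sum = 34.458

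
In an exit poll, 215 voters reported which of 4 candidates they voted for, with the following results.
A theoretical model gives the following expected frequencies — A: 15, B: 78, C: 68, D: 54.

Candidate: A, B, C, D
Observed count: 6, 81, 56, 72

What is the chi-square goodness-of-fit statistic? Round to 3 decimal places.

A: (6 − 15)²/15 = 81/15 = 5.4000
B: (81 − 78)²/78 = 9/78 = 0.1154
C: (56 − 68)²/68 = 144/68 = 2.1176
D: (72 − 54)²/54 = 324/54 = 6.0000
Sum = 13.633

13.633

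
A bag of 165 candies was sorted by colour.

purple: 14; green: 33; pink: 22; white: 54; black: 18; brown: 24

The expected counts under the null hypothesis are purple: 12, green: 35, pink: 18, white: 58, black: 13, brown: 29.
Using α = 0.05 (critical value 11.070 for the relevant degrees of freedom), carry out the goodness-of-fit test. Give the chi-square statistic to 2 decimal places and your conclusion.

cat         O        E   (O−E)²/E
purple     14       12      0.333
green      33       35      0.114
pink       22       18      0.889
white      54       58      0.276
black      18       13      1.923
brown      24       29      0.862
Sum = 4.40
df = 5. Since 4.40 < 11.070, we do not reject H₀.

4.40; do not reject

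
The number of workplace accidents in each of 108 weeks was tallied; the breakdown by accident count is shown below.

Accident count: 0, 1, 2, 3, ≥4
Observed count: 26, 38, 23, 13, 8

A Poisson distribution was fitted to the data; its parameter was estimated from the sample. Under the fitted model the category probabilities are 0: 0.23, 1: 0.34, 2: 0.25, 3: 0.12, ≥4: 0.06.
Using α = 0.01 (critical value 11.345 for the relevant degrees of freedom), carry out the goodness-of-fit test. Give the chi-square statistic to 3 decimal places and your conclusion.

Expected counts E_i = n·p_i: 108×0.23 = 24.84, 108×0.34 = 36.72, 108×0.25 = 27, 108×0.12 = 12.96, 108×0.06 = 6.48.
cat         O        E   (O−E)²/E
0          26    24.84     0.0542
1          38    36.72     0.0446
2          23       27     0.5926
3          13    12.96     0.0001
≥4          8     6.48     0.3565
Sum = 1.048
df = 3. Since 1.048 < 11.345, we do not reject H₀.

1.048; do not reject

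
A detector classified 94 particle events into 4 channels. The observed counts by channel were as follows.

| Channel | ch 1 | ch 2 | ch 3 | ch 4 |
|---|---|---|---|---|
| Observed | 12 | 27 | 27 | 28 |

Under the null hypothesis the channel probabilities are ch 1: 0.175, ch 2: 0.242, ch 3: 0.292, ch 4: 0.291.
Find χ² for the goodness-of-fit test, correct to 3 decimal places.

2.021

Expected counts E_i = n·p_i: 94×0.175 = 16.45, 94×0.242 = 22.748, 94×0.292 = 27.448, 94×0.291 = 27.354.
χ² = (12−16.45)²/16.45 + (27−22.748)²/22.748 + (27−27.448)²/27.448 + (28−27.354)²/27.354
   = 1.2038 + 0.7948 + 0.0073 + 0.0153
Sum = 2.021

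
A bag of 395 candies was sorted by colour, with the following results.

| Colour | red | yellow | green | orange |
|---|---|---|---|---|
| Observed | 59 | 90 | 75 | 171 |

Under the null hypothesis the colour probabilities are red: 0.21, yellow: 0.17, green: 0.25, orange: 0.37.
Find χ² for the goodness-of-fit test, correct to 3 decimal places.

24.628

Expected counts E_i = n·p_i: 395×0.21 = 82.95, 395×0.17 = 67.15, 395×0.25 = 98.75, 395×0.37 = 146.15.
cat         O        E   (O−E)²/E
red        59    82.95     6.9150
yellow     90    67.15     7.7755
green      75    98.75     5.7120
orange    171   146.15     4.2253
Sum = 24.628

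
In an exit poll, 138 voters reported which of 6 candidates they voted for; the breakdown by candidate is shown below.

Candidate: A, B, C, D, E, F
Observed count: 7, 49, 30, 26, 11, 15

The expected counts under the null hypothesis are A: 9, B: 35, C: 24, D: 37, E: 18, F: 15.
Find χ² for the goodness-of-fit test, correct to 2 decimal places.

13.54

cat         O        E   (O−E)²/E
A           7        9      0.444
B          49       35      5.600
C          30       24      1.500
D          26       37      3.270
E          11       18      2.722
F          15       15      0.000
Sum = 13.54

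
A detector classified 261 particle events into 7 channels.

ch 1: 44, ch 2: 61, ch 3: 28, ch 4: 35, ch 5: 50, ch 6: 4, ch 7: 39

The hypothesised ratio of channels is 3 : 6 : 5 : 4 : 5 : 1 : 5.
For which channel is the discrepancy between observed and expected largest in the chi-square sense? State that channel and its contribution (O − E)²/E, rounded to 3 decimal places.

ch 1, 10.704

Ratio total = 29. Expected counts: 261×3/29 = 27, 261×6/29 = 54, 261×5/29 = 45, 261×4/29 = 36, 261×5/29 = 45, 261×1/29 = 9, 261×5/29 = 45.
cat         O        E   (O−E)²/E
ch 1       44       27    10.7037
ch 2       61       54     0.9074
ch 3       28       45     6.4222
ch 4       35       36     0.0278
ch 5       50       45     0.5556
ch 6        4        9     2.7778
ch 7       39       45     0.8000
The largest term is for ch 1: 10.704.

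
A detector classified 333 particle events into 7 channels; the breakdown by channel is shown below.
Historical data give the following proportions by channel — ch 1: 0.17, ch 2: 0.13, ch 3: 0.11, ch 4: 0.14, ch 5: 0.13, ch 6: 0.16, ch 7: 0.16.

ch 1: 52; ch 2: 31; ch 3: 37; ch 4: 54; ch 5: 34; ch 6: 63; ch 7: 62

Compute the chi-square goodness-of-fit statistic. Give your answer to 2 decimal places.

10.23

Expected counts E_i = n·p_i: 333×0.17 = 56.61, 333×0.13 = 43.29, 333×0.11 = 36.63, 333×0.14 = 46.62, 333×0.13 = 43.29, 333×0.16 = 53.28, 333×0.16 = 53.28.
χ² = (52−56.61)²/56.61 + (31−43.29)²/43.29 + (37−36.63)²/36.63 + (54−46.62)²/46.62 + (34−43.29)²/43.29 + (63−53.28)²/53.28 + (62−53.28)²/53.28
   = 0.375 + 3.489 + 0.004 + 1.168 + 1.994 + 1.773 + 1.427
Sum = 10.23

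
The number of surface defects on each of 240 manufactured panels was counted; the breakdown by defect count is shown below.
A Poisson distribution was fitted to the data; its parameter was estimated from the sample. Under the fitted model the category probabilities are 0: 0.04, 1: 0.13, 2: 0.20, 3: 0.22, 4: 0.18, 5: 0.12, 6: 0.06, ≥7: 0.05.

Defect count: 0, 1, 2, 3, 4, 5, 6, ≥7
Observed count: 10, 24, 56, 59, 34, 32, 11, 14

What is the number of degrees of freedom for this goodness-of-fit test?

6

There are k = 8 categories and 1 parameter estimated from the data, so df = 8 − 1 − 1 = 6.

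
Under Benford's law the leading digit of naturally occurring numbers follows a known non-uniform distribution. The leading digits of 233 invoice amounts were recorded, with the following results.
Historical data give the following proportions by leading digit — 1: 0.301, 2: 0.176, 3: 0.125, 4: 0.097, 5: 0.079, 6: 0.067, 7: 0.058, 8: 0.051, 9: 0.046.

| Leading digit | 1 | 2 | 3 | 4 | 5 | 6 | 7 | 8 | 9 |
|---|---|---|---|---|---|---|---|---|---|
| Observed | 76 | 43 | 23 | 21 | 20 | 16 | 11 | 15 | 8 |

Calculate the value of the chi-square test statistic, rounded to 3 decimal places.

Expected counts E_i = n·p_i: 233×0.301 = 70.133, 233×0.176 = 41.008, 233×0.125 = 29.125, 233×0.097 = 22.601, 233×0.079 = 18.407, 233×0.067 = 15.611, 233×0.058 = 13.514, 233×0.051 = 11.883, 233×0.046 = 10.718.
χ² = (76−70.133)²/70.133 + (43−41.008)²/41.008 + (23−29.125)²/29.125 + (21−22.601)²/22.601 + (20−18.407)²/18.407 + (16−15.611)²/15.611 + (11−13.514)²/13.514 + (15−11.883)²/11.883 + (8−10.718)²/10.718
   = 0.4908 + 0.0968 + 1.2881 + 0.1134 + 0.1379 + 0.0097 + 0.4677 + 0.8176 + 0.6893
Sum = 4.111

4.111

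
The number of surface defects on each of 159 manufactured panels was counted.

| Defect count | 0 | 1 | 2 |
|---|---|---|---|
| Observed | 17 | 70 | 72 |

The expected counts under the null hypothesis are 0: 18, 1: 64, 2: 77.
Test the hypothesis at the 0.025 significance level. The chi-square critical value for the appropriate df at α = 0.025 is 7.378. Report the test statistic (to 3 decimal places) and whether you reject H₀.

0: (17 − 18)²/18 = 1/18 = 0.0556
1: (70 − 64)²/64 = 36/64 = 0.5625
2: (72 − 77)²/77 = 25/77 = 0.3247
Sum = 0.943
df = 2. Since 0.943 < 7.378, we do not reject H₀.

0.943; do not reject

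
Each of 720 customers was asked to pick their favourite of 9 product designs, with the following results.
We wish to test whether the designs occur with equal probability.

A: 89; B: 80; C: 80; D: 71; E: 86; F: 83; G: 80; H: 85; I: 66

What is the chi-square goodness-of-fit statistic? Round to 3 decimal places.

5.350

Under H₀ each category has probability 1/9, so each expected count is 720/9 = 80.
χ² = (89−80)²/80 + (80−80)²/80 + (80−80)²/80 + (71−80)²/80 + (86−80)²/80 + (83−80)²/80 + (80−80)²/80 + (85−80)²/80 + (66−80)²/80
   = 1.0125 + 0.0000 + 0.0000 + 1.0125 + 0.4500 + 0.1125 + 0.0000 + 0.3125 + 2.4500
Sum = 5.350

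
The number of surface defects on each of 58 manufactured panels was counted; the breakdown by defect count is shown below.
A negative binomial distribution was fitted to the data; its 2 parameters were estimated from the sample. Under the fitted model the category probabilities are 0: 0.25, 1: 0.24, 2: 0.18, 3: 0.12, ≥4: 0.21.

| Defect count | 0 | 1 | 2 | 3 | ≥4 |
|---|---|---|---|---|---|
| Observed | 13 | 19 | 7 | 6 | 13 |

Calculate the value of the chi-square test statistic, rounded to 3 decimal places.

3.330

Expected counts E_i = n·p_i: 58×0.25 = 14.5, 58×0.24 = 13.92, 58×0.18 = 10.44, 58×0.12 = 6.96, 58×0.21 = 12.18.
0: (13 − 14.5)²/14.5 = 2.25/14.5 = 0.1552
1: (19 − 13.92)²/13.92 = 25.8064/13.92 = 1.8539
2: (7 − 10.44)²/10.44 = 11.8336/10.44 = 1.1335
3: (6 − 6.96)²/6.96 = 0.9216/6.96 = 0.1324
≥4: (13 − 12.18)²/12.18 = 0.6724/12.18 = 0.0552
Sum = 3.330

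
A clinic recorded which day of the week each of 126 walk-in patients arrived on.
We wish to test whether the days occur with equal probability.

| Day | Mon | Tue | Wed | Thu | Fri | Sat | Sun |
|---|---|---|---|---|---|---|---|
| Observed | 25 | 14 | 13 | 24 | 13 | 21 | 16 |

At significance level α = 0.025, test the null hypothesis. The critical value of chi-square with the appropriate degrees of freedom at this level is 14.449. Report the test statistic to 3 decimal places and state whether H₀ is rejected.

Under H₀ each category has probability 1/7, so each expected count is 126/7 = 18.
Mon: (25 − 18)²/18 = 49/18 = 2.7222
Tue: (14 − 18)²/18 = 16/18 = 0.8889
Wed: (13 − 18)²/18 = 25/18 = 1.3889
Thu: (24 − 18)²/18 = 36/18 = 2.0000
Fri: (13 − 18)²/18 = 25/18 = 1.3889
Sat: (21 − 18)²/18 = 9/18 = 0.5000
Sun: (16 − 18)²/18 = 4/18 = 0.2222
Sum = 9.111
df = 6. Since 9.111 < 14.449, we do not reject H₀.

9.111; do not reject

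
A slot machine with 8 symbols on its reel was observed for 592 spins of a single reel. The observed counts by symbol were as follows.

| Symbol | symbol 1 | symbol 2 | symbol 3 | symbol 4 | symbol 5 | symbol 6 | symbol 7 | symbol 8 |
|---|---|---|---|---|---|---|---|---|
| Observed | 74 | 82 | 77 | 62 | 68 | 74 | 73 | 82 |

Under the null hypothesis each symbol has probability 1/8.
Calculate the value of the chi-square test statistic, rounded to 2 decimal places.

Expected count for each of the 8 categories: 592/8 = 74.
χ² = (74−74)²/74 + (82−74)²/74 + (77−74)²/74 + (62−74)²/74 + (68−74)²/74 + (74−74)²/74 + (73−74)²/74 + (82−74)²/74
   = 0.000 + 0.865 + 0.122 + 1.946 + 0.486 + 0.000 + 0.014 + 0.865
Sum = 4.30

4.30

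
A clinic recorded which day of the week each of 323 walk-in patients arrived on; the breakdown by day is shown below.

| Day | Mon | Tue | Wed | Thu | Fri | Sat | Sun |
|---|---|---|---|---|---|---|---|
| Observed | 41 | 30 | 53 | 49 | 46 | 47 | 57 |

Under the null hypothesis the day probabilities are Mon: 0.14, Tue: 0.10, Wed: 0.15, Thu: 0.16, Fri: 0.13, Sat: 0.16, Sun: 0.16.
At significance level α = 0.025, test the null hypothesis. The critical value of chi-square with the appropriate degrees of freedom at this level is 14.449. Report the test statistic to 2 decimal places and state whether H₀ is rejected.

Expected counts E_i = n·p_i: 323×0.14 = 45.22, 323×0.10 = 32.3, 323×0.15 = 48.45, 323×0.16 = 51.68, 323×0.13 = 41.99, 323×0.16 = 51.68, 323×0.16 = 51.68.
cat         O        E   (O−E)²/E
Mon        41    45.22      0.394
Tue        30     32.3      0.164
Wed        53    48.45      0.427
Thu        49    51.68      0.139
Fri        46    41.99      0.383
Sat        47    51.68      0.424
Sun        57    51.68      0.548
Sum = 2.48
df = 6. Since 2.48 < 14.449, we do not reject H₀.

2.48; do not reject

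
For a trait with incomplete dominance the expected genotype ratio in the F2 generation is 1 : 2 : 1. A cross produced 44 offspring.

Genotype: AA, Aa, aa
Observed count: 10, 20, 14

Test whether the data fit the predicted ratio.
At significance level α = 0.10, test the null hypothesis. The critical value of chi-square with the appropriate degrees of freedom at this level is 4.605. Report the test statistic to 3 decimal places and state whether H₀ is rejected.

Ratio total = 4. Expected counts: 44×1/4 = 11, 44×2/4 = 22, 44×1/4 = 11.
AA: (10 − 11)²/11 = 1/11 = 0.0909
Aa: (20 − 22)²/22 = 4/22 = 0.1818
aa: (14 − 11)²/11 = 9/11 = 0.8182
Sum = 1.091
df = 2. Since 1.091 < 4.605, we do not reject H₀.

1.091; do not reject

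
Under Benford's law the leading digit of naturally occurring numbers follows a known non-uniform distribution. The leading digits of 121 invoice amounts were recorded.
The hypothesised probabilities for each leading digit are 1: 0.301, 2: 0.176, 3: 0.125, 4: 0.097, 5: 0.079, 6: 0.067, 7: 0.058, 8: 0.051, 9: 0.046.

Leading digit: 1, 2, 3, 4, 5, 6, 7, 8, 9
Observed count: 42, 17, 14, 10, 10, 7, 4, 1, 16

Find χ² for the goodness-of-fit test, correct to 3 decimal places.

27.424

Expected counts E_i = n·p_i: 121×0.301 = 36.421, 121×0.176 = 21.296, 121×0.125 = 15.125, 121×0.097 = 11.737, 121×0.079 = 9.559, 121×0.067 = 8.107, 121×0.058 = 7.018, 121×0.051 = 6.171, 121×0.046 = 5.566.
χ² = (42−36.421)²/36.421 + (17−21.296)²/21.296 + (14−15.125)²/15.125 + (10−11.737)²/11.737 + (10−9.559)²/9.559 + (7−8.107)²/8.107 + (4−7.018)²/7.018 + (1−6.171)²/6.171 + (16−5.566)²/5.566
   = 0.8546 + 0.8666 + 0.0837 + 0.2571 + 0.0203 + 0.1512 + 1.2979 + 4.3330 + 19.5595
Sum = 27.424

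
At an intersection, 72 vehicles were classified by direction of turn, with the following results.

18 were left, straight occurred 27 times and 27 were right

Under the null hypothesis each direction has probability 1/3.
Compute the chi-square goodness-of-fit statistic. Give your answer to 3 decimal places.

2.250

Expected count for each of the 3 categories: 72/3 = 24.
cat           O        E   (O−E)²/E
left         18       24     1.5000
straight     27       24     0.3750
right        27       24     0.3750
Sum = 2.250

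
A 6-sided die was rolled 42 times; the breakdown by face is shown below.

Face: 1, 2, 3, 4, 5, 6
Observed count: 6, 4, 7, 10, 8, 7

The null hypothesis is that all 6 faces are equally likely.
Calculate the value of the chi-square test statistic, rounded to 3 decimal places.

2.857

Under H₀ each category has probability 1/6, so each expected count is 42/6 = 7.
1: (6 − 7)²/7 = 1/7 = 0.1429
2: (4 − 7)²/7 = 9/7 = 1.2857
3: (7 − 7)²/7 = 0/7 = 0.0000
4: (10 − 7)²/7 = 9/7 = 1.2857
5: (8 − 7)²/7 = 1/7 = 0.1429
6: (7 − 7)²/7 = 0/7 = 0.0000
Sum = 2.857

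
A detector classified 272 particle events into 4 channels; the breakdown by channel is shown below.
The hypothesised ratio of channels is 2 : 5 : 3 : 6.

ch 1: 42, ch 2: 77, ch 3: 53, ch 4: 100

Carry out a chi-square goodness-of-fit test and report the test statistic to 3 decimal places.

Ratio total = 16. Expected counts: 272×2/16 = 34, 272×5/16 = 85, 272×3/16 = 51, 272×6/16 = 102.
cat         O        E   (O−E)²/E
ch 1       42       34     1.8824
ch 2       77       85     0.7529
ch 3       53       51     0.0784
ch 4      100      102     0.0392
Sum = 2.753

2.753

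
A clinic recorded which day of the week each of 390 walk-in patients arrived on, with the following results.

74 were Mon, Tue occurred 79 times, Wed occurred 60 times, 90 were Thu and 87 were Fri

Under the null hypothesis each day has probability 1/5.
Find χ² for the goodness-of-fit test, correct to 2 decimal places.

7.26

Expected count for each of the 5 categories: 390/5 = 78.
cat         O        E   (O−E)²/E
Mon        74       78      0.205
Tue        79       78      0.013
Wed        60       78      4.154
Thu        90       78      1.846
Fri        87       78      1.038
Sum = 7.26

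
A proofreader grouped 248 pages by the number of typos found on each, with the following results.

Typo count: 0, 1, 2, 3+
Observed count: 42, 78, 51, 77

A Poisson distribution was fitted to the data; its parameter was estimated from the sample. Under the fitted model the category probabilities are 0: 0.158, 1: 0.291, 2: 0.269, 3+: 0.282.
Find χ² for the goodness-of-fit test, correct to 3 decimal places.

Expected counts E_i = n·p_i: 248×0.158 = 39.184, 248×0.291 = 72.168, 248×0.269 = 66.712, 248×0.282 = 69.936.
0: (42 − 39.184)²/39.184 = 7.929856/39.184 = 0.2024
1: (78 − 72.168)²/72.168 = 34.012224/72.168 = 0.4713
2: (51 − 66.712)²/66.712 = 246.866944/66.712 = 3.7005
3+: (77 − 69.936)²/69.936 = 49.900096/69.936 = 0.7135
Sum = 5.088

5.088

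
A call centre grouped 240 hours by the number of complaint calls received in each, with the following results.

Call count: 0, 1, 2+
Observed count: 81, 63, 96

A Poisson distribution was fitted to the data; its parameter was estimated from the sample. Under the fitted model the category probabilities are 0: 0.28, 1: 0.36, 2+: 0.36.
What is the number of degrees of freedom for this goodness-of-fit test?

There are k = 3 categories and 1 parameter estimated from the data, so df = 3 − 1 − 1 = 1.

1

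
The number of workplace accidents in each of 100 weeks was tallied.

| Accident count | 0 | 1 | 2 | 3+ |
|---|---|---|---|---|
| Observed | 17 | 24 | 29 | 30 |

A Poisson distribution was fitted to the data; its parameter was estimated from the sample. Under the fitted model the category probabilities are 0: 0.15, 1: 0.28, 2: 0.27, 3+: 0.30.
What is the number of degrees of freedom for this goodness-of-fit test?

There are k = 4 categories and 1 parameter estimated from the data, so df = 4 − 1 − 1 = 2.

2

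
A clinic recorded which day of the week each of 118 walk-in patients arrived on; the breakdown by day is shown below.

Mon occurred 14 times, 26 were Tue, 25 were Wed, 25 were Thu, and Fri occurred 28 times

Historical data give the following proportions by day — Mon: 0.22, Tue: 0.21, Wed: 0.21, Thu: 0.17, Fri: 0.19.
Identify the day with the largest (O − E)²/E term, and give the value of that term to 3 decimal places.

Mon, 5.510

Expected counts E_i = n·p_i: 118×0.22 = 25.96, 118×0.21 = 24.78, 118×0.21 = 24.78, 118×0.17 = 20.06, 118×0.19 = 22.42.
χ² = (14−25.96)²/25.96 + (26−24.78)²/24.78 + (25−24.78)²/24.78 + (25−20.06)²/20.06 + (28−22.42)²/22.42
   = 5.5101 + 0.0601 + 0.0020 + 1.2165 + 1.3888
The largest term is for Mon: 5.510.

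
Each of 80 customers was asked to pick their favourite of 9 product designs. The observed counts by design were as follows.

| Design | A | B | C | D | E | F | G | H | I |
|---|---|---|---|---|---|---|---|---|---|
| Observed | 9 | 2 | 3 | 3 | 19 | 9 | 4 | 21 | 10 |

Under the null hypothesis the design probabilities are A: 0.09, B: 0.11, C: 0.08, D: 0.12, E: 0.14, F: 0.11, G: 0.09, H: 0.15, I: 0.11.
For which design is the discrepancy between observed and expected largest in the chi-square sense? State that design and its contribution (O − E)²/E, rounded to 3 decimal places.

Expected counts E_i = n·p_i: 80×0.09 = 7.2, 80×0.11 = 8.8, 80×0.08 = 6.4, 80×0.12 = 9.6, 80×0.14 = 11.2, 80×0.11 = 8.8, 80×0.09 = 7.2, 80×0.15 = 12, 80×0.11 = 8.8.
A: (9 − 7.2)²/7.2 = 3.24/7.2 = 0.4500
B: (2 − 8.8)²/8.8 = 46.24/8.8 = 5.2545
C: (3 − 6.4)²/6.4 = 11.56/6.4 = 1.8063
D: (3 − 9.6)²/9.6 = 43.56/9.6 = 4.5375
E: (19 − 11.2)²/11.2 = 60.84/11.2 = 5.4321
F: (9 − 8.8)²/8.8 = 0.04/8.8 = 0.0045
G: (4 − 7.2)²/7.2 = 10.24/7.2 = 1.4222
H: (21 − 12)²/12 = 81/12 = 6.7500
I: (10 − 8.8)²/8.8 = 1.44/8.8 = 0.1636
The largest term is for H: 6.750.

H, 6.750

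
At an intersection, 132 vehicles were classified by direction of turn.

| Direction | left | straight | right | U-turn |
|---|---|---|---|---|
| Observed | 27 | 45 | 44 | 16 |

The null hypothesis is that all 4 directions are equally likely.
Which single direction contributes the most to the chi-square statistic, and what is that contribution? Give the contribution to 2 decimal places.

Under H₀ each category has probability 1/4, so each expected count is 132/4 = 33.
cat           O        E   (O−E)²/E
left         27       33      1.091
straight     45       33      4.364
right        44       33      3.667
U-turn       16       33      8.758
The largest term is for U-turn: 8.76.

U-turn, 8.76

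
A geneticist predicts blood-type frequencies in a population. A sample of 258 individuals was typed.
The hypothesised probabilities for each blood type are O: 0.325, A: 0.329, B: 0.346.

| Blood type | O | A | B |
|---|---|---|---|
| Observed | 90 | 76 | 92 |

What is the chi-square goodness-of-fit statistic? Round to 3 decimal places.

Expected counts E_i = n·p_i: 258×0.325 = 83.85, 258×0.329 = 84.882, 258×0.346 = 89.268.
cat         O        E   (O−E)²/E
O          90    83.85     0.4511
A          76   84.882     0.9294
B          92   89.268     0.0836
Sum = 1.464

1.464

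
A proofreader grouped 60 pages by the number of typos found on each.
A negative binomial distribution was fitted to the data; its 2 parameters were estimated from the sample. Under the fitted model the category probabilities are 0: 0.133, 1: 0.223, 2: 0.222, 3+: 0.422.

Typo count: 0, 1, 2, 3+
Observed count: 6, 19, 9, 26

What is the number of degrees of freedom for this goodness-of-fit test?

There are k = 4 categories and 2 parameters estimated from the data, so df = 4 − 1 − 2 = 1.

1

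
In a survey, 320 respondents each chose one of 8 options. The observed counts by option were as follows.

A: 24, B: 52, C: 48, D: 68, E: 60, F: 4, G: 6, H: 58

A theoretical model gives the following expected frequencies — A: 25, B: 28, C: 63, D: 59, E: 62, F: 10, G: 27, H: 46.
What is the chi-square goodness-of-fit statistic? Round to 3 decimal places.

χ² = (24−25)²/25 + (52−28)²/28 + (48−63)²/63 + (68−59)²/59 + (60−62)²/62 + (4−10)²/10 + (6−27)²/27 + (58−46)²/46
   = 0.0400 + 20.5714 + 3.5714 + 1.3729 + 0.0645 + 3.6000 + 16.3333 + 3.1304
Sum = 48.684

48.684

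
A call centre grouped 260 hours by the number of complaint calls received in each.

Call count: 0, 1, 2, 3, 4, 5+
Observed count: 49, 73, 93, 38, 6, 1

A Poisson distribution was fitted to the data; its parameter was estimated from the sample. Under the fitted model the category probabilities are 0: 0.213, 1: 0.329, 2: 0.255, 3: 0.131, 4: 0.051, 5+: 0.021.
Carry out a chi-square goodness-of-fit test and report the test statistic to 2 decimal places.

21.40

Expected counts E_i = n·p_i: 260×0.213 = 55.38, 260×0.329 = 85.54, 260×0.255 = 66.3, 260×0.131 = 34.06, 260×0.051 = 13.26, 260×0.021 = 5.46.
cat         O        E   (O−E)²/E
0          49    55.38      0.735
1          73    85.54      1.838
2          93     66.3     10.752
3          38    34.06      0.456
4           6    13.26      3.975
5+          1     5.46      3.643
Sum = 21.40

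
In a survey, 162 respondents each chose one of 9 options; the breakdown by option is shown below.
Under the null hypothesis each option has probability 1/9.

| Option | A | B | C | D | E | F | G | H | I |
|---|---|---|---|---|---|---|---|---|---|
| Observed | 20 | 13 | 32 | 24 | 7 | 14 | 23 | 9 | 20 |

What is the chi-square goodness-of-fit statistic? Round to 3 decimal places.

Expected count for each of the 9 categories: 162/9 = 18.
χ² = (20−18)²/18 + (13−18)²/18 + (32−18)²/18 + (24−18)²/18 + (7−18)²/18 + (14−18)²/18 + (23−18)²/18 + (9−18)²/18 + (20−18)²/18
   = 0.2222 + 1.3889 + 10.8889 + 2.0000 + 6.7222 + 0.8889 + 1.3889 + 4.5000 + 0.2222
Sum = 28.222

28.222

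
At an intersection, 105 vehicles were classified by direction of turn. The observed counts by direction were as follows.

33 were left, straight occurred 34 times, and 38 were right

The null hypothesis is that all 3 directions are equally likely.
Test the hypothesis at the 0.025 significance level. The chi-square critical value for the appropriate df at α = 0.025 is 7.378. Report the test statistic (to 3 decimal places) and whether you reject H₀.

Expected count for each of the 3 categories: 105/3 = 35.
cat           O        E   (O−E)²/E
left         33       35     0.1143
straight     34       35     0.0286
right        38       35     0.2571
Sum = 0.400
df = 2. Since 0.400 < 7.378, we do not reject H₀.

0.400; do not reject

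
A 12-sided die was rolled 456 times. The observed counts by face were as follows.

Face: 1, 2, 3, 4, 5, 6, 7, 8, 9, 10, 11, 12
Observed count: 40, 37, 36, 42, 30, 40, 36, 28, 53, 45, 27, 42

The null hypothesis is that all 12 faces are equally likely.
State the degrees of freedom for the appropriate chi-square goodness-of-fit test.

11

There are k = 12 categories and no parameters were estimated from the data, so df = 12 − 1 = 11.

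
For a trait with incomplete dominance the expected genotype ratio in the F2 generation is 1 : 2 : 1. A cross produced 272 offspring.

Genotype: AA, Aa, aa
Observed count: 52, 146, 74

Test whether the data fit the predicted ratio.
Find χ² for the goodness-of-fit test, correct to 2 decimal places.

Ratio total = 4. Expected counts: 272×1/4 = 68, 272×2/4 = 136, 272×1/4 = 68.
cat         O        E   (O−E)²/E
AA         52       68      3.765
Aa        146      136      0.735
aa         74       68      0.529
Sum = 5.03

5.03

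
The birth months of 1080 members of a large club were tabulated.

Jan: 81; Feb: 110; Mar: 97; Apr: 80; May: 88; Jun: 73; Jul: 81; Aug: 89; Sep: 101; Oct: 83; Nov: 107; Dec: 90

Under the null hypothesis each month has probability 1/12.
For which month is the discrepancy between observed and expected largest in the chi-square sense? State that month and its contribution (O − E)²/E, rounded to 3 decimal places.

Expected count for each of the 12 categories: 1080/12 = 90.
Jan: (81 − 90)²/90 = 81/90 = 0.9000
Feb: (110 − 90)²/90 = 400/90 = 4.4444
Mar: (97 − 90)²/90 = 49/90 = 0.5444
Apr: (80 − 90)²/90 = 100/90 = 1.1111
May: (88 − 90)²/90 = 4/90 = 0.0444
Jun: (73 − 90)²/90 = 289/90 = 3.2111
Jul: (81 − 90)²/90 = 81/90 = 0.9000
Aug: (89 − 90)²/90 = 1/90 = 0.0111
Sep: (101 − 90)²/90 = 121/90 = 1.3444
Oct: (83 − 90)²/90 = 49/90 = 0.5444
Nov: (107 − 90)²/90 = 289/90 = 3.2111
Dec: (90 − 90)²/90 = 0/90 = 0.0000
The largest term is for Feb: 4.444.

Feb, 4.444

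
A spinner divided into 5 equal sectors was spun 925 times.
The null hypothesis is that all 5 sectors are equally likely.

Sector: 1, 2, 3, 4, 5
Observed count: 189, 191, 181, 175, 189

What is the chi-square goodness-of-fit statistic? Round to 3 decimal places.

0.995

Under H₀ each category has probability 1/5, so each expected count is 925/5 = 185.
1: (189 − 185)²/185 = 16/185 = 0.0865
2: (191 − 185)²/185 = 36/185 = 0.1946
3: (181 − 185)²/185 = 16/185 = 0.0865
4: (175 − 185)²/185 = 100/185 = 0.5405
5: (189 − 185)²/185 = 16/185 = 0.0865
Sum = 0.995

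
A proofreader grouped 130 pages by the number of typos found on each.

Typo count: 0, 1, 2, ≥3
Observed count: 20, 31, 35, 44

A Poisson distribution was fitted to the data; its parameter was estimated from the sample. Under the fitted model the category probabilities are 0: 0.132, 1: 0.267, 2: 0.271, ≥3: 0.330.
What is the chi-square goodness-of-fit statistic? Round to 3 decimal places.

0.896

Expected counts E_i = n·p_i: 130×0.132 = 17.16, 130×0.267 = 34.71, 130×0.271 = 35.23, 130×0.330 = 42.9.
0: (20 − 17.16)²/17.16 = 8.0656/17.16 = 0.4700
1: (31 − 34.71)²/34.71 = 13.7641/34.71 = 0.3965
2: (35 − 35.23)²/35.23 = 0.0529/35.23 = 0.0015
≥3: (44 − 42.9)²/42.9 = 1.21/42.9 = 0.0282
Sum = 0.896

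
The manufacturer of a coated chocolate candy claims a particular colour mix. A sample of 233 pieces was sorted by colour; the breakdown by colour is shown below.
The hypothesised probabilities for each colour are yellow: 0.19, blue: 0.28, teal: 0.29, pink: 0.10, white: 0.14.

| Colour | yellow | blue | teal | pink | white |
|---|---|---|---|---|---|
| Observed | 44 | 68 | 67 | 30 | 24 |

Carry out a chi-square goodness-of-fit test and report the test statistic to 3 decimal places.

Expected counts E_i = n·p_i: 233×0.19 = 44.27, 233×0.28 = 65.24, 233×0.29 = 67.57, 233×0.10 = 23.3, 233×0.14 = 32.62.
χ² = (44−44.27)²/44.27 + (68−65.24)²/65.24 + (67−67.57)²/67.57 + (30−23.3)²/23.3 + (24−32.62)²/32.62
   = 0.0016 + 0.1168 + 0.0048 + 1.9266 + 2.2779
Sum = 4.328

4.328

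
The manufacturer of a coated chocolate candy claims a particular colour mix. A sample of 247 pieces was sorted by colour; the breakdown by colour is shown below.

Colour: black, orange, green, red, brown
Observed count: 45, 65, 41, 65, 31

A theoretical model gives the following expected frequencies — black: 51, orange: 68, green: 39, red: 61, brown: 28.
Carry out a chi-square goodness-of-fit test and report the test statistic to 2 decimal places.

1.52

black: (45 − 51)²/51 = 36/51 = 0.706
orange: (65 − 68)²/68 = 9/68 = 0.132
green: (41 − 39)²/39 = 4/39 = 0.103
red: (65 − 61)²/61 = 16/61 = 0.262
brown: (31 − 28)²/28 = 9/28 = 0.321
Sum = 1.52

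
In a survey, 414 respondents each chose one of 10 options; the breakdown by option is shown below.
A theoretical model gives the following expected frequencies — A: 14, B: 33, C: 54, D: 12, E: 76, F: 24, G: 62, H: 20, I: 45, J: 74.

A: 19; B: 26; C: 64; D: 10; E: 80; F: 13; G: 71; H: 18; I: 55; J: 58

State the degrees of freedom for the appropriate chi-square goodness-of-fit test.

9

There are k = 10 categories and no parameters were estimated from the data, so df = 10 − 1 = 9.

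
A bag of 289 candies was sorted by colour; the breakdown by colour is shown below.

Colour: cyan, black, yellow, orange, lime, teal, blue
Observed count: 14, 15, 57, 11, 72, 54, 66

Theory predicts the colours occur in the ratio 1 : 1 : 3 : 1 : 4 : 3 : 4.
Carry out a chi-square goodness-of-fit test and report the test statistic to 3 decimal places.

4.059

Ratio total = 17. Expected counts: 289×1/17 = 17, 289×1/17 = 17, 289×3/17 = 51, 289×1/17 = 17, 289×4/17 = 68, 289×3/17 = 51, 289×4/17 = 68.
cyan: (14 − 17)²/17 = 9/17 = 0.5294
black: (15 − 17)²/17 = 4/17 = 0.2353
yellow: (57 − 51)²/51 = 36/51 = 0.7059
orange: (11 − 17)²/17 = 36/17 = 2.1176
lime: (72 − 68)²/68 = 16/68 = 0.2353
teal: (54 − 51)²/51 = 9/51 = 0.1765
blue: (66 − 68)²/68 = 4/68 = 0.0588
Sum = 4.059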